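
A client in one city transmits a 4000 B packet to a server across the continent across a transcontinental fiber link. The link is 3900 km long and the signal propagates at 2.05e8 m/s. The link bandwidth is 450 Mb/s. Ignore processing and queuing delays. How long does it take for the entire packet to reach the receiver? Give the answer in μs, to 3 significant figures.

L = 4000 × 8 = 32000 bits.
Transmission delay = L/R = 32000 / 450000000 = 71.1111 μs.
Propagation delay = d/s = 3900000 m / 2.05e+08 m/s = 19024.4 μs.
Total = 19100 μs.

19100 μs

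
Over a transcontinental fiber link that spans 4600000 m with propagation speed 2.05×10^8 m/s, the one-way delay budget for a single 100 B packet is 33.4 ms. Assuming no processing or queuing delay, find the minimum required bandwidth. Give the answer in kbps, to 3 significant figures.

73.0 kbps

L = 800 bits.
Propagation delay = 4600000 / 2.05e+08 = 22.439 ms.
Transmission budget = 33.4 − 22.439 = 10.961 ms.
R ≥ L / t_tx = 800 bits / 0.010961 s = 73.0 kbps.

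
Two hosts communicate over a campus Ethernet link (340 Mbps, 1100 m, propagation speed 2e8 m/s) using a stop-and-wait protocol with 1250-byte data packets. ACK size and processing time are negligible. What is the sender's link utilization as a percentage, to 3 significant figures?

t_tx = L/R = 10000/340000000 = 2.94118e-05 s.
t_prop = 1100/200000000 = 5.5e-06 s; RTT = 1.1e-05 s.
Cycle = t_tx + RTT = 4.04118e-05 s.
Utilization = t_tx / cycle = 2.94118e-05/4.04118e-05 = 72.8 %.

72.8 %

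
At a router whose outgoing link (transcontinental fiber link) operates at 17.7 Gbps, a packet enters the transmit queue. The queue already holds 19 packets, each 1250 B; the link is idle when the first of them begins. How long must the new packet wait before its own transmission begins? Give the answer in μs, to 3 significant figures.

Each queued packet: L/R = 10000/17700000000 = 0.564972 μs.
19 queued → 10.7345 μs.
Queuing delay = 10.7 μs.

10.7 μs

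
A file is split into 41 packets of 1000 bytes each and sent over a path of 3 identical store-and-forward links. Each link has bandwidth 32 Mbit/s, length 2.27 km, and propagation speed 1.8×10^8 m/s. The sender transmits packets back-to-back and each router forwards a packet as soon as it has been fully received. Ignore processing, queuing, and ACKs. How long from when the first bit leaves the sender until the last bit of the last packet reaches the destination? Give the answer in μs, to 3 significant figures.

Per-hop transmission t_tx = L/R = 8000/32000000 = 250 μs.
Per-hop propagation t_prop = 2270/180000000 = 12.6111 μs.
Pipeline fill: first packet needs 3·t_tx to clear all hops; remaining 40 packets each add one t_tx.
Total = (3+41-1)·t_tx + 3·t_prop = 43·250 + 3·12.6111 = 10800 μs.

10800 μs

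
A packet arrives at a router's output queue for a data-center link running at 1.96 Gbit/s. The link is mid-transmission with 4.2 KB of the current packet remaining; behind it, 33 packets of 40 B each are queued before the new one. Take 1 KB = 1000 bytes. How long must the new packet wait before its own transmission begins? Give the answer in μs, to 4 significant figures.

Each queued packet: L/R = 320/1960000000 = 0.163265 μs.
33 queued → 5.38776 μs.
Plus remaining 33600 bits of current packet: 17.1429 μs.
Queuing delay = 22.53 μs.

22.53 μs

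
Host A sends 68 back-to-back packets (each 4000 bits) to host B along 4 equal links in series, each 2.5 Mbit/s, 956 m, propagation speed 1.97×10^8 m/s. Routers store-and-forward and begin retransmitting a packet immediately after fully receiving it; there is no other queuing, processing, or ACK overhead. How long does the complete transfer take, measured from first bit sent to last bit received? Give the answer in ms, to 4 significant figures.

113.6 ms

Per-hop transmission t_tx = L/R = 4000/2500000 = 1.6 ms.
Per-hop propagation t_prop = 956/197000000 = 0.00485279 ms.
Pipeline fill: first packet needs 4·t_tx to clear all hops; remaining 67 packets each add one t_tx.
Total = (4+68-1)·t_tx + 4·t_prop = 71·1.6 + 4·0.00485279 = 113.6 ms.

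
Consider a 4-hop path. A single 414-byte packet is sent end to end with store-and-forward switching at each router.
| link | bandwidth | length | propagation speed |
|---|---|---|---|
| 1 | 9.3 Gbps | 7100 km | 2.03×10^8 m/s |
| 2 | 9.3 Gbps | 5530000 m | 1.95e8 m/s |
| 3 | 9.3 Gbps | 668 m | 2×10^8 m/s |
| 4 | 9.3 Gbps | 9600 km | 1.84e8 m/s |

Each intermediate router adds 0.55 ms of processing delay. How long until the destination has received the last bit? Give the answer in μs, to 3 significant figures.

L = 414 × 8 = 3312 bits.
Transmission delay per hop = L/R = 3312/9300000000 = 0.356129 μs; 4 hops → 1.42452 μs.
Propagation delays (d/s per hop): 34975.4, 28359, 3.34, 52173.9 μs; sum = 115512 μs.
Processing at 3 router(s): 3 × 0.55 ms = 1650 μs.
End-to-end = 117000 μs.

117000 μs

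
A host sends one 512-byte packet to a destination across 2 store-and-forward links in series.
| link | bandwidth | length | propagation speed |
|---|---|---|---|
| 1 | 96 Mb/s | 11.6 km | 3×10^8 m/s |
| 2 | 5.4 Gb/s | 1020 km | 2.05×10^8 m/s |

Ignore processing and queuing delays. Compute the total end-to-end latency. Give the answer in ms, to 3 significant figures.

L = 512 × 8 = 4096 bits.
Transmission delays (L/R per hop): 0.0426667, 0.000758519 ms; sum = 0.0434252 ms.
Propagation delays (d/s per hop): 0.0386667, 4.97561 ms; sum = 5.01428 ms.
End-to-end = 5.06 ms.

5.06 ms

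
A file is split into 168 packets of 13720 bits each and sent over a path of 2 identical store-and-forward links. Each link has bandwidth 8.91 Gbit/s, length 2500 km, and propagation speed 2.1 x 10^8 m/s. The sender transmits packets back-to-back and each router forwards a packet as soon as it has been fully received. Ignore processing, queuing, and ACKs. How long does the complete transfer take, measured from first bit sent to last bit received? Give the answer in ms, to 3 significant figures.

Per-hop transmission t_tx = L/R = 13720/8910000000 = 0.00153984 ms.
Per-hop propagation t_prop = 2500000/210000000 = 11.9048 ms.
Pipeline fill: first packet needs 2·t_tx to clear all hops; remaining 167 packets each add one t_tx.
Total = (2+168-1)·t_tx + 2·t_prop = 169·0.00153984 + 2·11.9048 = 24.1 ms.

24.1 ms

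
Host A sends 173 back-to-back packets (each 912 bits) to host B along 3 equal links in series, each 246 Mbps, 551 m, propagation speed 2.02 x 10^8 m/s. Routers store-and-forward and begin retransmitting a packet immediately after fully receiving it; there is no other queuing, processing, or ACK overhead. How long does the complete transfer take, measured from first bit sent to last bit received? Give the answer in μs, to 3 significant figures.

657 μs

Per-hop transmission t_tx = L/R = 912/246000000 = 3.70732 μs.
Per-hop propagation t_prop = 551/202000000 = 2.72772 μs.
Pipeline fill: first packet needs 3·t_tx to clear all hops; remaining 172 packets each add one t_tx.
Total = (3+173-1)·t_tx + 3·t_prop = 175·3.70732 + 3·2.72772 = 657 μs.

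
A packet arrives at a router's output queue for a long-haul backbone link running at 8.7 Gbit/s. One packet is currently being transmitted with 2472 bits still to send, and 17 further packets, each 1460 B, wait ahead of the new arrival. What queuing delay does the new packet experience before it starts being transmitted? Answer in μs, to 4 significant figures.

23.11 μs

Each queued packet: L/R = 11680/8700000000 = 1.34253 μs.
17 queued → 22.823 μs.
Plus remaining 2472 bits of current packet: 0.284138 μs.
Queuing delay = 23.11 μs.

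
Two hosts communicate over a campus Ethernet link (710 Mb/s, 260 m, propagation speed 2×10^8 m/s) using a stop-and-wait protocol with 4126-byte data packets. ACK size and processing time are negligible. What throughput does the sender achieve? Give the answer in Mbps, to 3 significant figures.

672 Mbps

t_tx = L/R = 33008/710000000 = 4.64901e-05 s.
t_prop = 260/200000000 = 1.3e-06 s; RTT = 2.6e-06 s.
Cycle = t_tx + RTT = 4.90901e-05 s.
Throughput = L / cycle = 33008 / 4.90901e-05 = 672 Mbps.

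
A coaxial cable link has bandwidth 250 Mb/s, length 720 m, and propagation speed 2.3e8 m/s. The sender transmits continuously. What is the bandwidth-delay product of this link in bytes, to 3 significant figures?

97.8 bytes

Propagation delay = 720 / 2.3e+08 = 3.13043e-06 s.
BDP = R × t_prop = 250000000 × 3.13043e-06 = 782.609 bits.
In bytes: 782.609/8 = 97.8 bytes.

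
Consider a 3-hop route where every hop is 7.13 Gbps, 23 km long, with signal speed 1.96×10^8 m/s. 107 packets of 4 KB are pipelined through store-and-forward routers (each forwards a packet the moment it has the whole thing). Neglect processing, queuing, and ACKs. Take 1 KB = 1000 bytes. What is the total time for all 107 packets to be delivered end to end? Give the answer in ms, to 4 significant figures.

0.8412 ms

Per-hop transmission t_tx = L/R = 32000/7130000000 = 0.00448808 ms.
Per-hop propagation t_prop = 23000/196000000 = 0.117347 ms.
Pipeline fill: first packet needs 3·t_tx to clear all hops; remaining 106 packets each add one t_tx.
Total = (3+107-1)·t_tx + 3·t_prop = 109·0.00448808 + 3·0.117347 = 0.8412 ms.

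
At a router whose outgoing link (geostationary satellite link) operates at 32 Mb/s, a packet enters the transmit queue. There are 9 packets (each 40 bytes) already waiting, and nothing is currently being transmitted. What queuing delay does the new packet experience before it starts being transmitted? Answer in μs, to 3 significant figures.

90.0 μs

Each queued packet: L/R = 320/32000000 = 10 μs.
9 queued → 90 μs.
Queuing delay = 90.0 μs.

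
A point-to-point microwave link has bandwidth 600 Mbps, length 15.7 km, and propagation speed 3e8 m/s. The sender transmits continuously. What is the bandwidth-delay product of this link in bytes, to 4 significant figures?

Propagation delay = 15700 / 300000000 = 5.23333e-05 s.
BDP = R × t_prop = 600000000 × 5.23333e-05 = 31400 bits.
In bytes: 31400/8 = 3925 bytes.

3925 bytes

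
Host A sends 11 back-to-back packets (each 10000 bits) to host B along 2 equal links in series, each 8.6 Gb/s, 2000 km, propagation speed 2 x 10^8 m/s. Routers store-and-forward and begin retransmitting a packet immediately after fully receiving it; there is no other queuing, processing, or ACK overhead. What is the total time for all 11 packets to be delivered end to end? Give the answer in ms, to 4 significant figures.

20.01 ms

Per-hop transmission t_tx = L/R = 10000/8600000000 = 0.00116279 ms.
Per-hop propagation t_prop = 2000000/200000000 = 10 ms.
Pipeline fill: first packet needs 2·t_tx to clear all hops; remaining 10 packets each add one t_tx.
Total = (2+11-1)·t_tx + 2·t_prop = 12·0.00116279 + 2·10 = 20.01 ms.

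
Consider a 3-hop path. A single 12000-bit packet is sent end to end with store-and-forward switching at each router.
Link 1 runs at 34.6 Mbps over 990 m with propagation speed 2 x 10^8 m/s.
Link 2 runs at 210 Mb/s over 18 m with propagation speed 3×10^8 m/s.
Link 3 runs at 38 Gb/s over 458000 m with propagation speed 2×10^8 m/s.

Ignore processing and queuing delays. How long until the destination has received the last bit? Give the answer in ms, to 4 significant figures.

2.699 ms

Transmission delays (L/R per hop): 0.346821, 0.0571429, 0.000315789 ms; sum = 0.404279 ms.
Propagation delays (d/s per hop): 0.00495, 6e-05, 2.29 ms; sum = 2.29501 ms.
End-to-end = 2.699 ms.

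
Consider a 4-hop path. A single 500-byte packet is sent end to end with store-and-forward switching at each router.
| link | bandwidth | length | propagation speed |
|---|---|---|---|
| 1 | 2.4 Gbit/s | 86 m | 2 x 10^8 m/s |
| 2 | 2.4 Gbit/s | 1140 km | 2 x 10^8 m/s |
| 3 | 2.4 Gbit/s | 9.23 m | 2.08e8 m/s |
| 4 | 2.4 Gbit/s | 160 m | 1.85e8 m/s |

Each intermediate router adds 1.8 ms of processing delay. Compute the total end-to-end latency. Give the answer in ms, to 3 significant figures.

L = 500 × 8 = 4000 bits.
Transmission delay per hop = L/R = 4000/2400000000 = 0.00166667 ms; 4 hops → 0.00666667 ms.
Propagation delays (d/s per hop): 0.00043, 5.7, 4.4375e-05, 0.000864865 ms; sum = 5.70134 ms.
Processing at 3 router(s): 3 × 1.8 ms = 5.4 ms.
End-to-end = 11.1 ms.

11.1 ms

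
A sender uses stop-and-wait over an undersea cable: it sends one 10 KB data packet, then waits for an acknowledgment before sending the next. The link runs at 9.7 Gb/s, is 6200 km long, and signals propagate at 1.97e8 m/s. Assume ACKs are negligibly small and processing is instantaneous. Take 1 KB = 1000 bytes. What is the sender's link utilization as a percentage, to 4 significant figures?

0.01310 %

t_tx = L/R = 80000/9700000000 = 8.24742e-06 s.
t_prop = 6200000/197000000 = 0.0314721 s; RTT = 0.0629442 s.
Cycle = t_tx + RTT = 0.0629524 s.
Utilization = t_tx / cycle = 8.24742e-06/0.0629524 = 0.01310 %.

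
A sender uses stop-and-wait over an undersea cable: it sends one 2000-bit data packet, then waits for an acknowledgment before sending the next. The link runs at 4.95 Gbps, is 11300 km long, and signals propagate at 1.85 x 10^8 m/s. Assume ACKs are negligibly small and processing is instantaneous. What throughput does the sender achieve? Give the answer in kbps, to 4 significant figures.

t_tx = L/R = 2000/4950000000 = 4.0404e-07 s.
t_prop = 11300000/185000000 = 0.0610811 s; RTT = 0.122162 s.
Cycle = t_tx + RTT = 0.122163 s.
Throughput = L / cycle = 2000 / 0.122163 = 16.37 kbps.

16.37 kbps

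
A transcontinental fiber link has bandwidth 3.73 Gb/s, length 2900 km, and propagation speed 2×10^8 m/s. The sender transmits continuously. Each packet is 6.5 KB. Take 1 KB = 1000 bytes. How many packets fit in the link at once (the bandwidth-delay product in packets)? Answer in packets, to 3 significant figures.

1040 packets

Propagation delay = 2900000 / 200000000 = 0.0145 s.
BDP = R × t_prop = 3730000000 × 0.0145 = 54085000 bits.
In packets of 52000 bits: 1040 packets.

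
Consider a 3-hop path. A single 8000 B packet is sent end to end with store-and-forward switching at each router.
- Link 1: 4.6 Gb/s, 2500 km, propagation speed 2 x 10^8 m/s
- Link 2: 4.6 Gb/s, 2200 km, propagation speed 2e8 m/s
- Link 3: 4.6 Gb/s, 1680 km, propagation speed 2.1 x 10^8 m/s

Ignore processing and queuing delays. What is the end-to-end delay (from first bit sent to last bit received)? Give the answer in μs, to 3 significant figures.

L = 8000 × 8 = 64000 bits.
Transmission delay per hop = L/R = 64000/4600000000 = 13.913 μs; 3 hops → 41.7391 μs.
Propagation delays (d/s per hop): 12500, 11000, 8000 μs; sum = 31500 μs.
End-to-end = 31500 μs.

31500 μs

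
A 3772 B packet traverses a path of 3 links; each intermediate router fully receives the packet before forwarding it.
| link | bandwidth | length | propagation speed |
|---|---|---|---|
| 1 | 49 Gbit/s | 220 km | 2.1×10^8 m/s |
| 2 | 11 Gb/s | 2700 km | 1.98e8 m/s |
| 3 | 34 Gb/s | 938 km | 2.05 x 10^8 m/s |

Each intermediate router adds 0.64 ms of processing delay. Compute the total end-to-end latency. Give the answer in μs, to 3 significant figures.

20500 μs

L = 3772 × 8 = 30176 bits.
Transmission delays (L/R per hop): 0.615837, 2.74327, 0.887529 μs; sum = 4.24664 μs.
Propagation delays (d/s per hop): 1047.62, 13636.4, 4575.61 μs; sum = 19259.6 μs.
Processing at 2 router(s): 2 × 0.64 ms = 1280 μs.
End-to-end = 20500 μs.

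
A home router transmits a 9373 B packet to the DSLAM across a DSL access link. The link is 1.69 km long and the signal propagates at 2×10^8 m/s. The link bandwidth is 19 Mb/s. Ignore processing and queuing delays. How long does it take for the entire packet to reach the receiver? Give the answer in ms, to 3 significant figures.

3.95 ms

L = 9373 × 8 = 74984 bits.
Transmission delay = L/R = 74984 / 19000000 = 3.94653 ms.
Propagation delay = d/s = 1690 m / 200000000 m/s = 0.00845 ms.
Total = 3.95 ms.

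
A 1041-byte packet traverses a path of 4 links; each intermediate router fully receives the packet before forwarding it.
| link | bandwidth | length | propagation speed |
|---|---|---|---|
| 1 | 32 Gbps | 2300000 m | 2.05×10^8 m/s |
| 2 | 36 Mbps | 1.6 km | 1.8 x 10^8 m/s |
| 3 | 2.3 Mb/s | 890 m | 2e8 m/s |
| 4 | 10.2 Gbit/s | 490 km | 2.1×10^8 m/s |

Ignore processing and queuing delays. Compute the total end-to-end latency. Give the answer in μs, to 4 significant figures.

L = 1041 × 8 = 8328 bits.
Transmission delays (L/R per hop): 0.26025, 231.333, 3620.87, 0.816471 μs; sum = 3853.28 μs.
Propagation delays (d/s per hop): 11219.5, 8.88889, 4.45, 2333.33 μs; sum = 13566.2 μs.
End-to-end = 17420 μs.

17420 μs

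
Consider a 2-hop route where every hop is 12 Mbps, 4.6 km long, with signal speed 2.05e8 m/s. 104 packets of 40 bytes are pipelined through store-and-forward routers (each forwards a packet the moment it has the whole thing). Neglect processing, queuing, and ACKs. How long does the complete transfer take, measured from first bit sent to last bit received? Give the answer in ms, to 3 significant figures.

Per-hop transmission t_tx = L/R = 320/12000000 = 0.0266667 ms.
Per-hop propagation t_prop = 4600/2.05e+08 = 0.022439 ms.
Pipeline fill: first packet needs 2·t_tx to clear all hops; remaining 103 packets each add one t_tx.
Total = (2+104-1)·t_tx + 2·t_prop = 105·0.0266667 + 2·0.022439 = 2.84 ms.

2.84 ms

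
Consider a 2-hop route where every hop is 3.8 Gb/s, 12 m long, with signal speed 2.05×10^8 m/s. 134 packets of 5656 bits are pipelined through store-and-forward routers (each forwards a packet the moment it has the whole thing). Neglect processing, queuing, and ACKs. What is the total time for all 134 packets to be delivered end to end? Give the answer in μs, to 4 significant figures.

201.1 μs

Per-hop transmission t_tx = L/R = 5656/3800000000 = 1.48842 μs.
Per-hop propagation t_prop = 12/2.05e+08 = 0.0585366 μs.
Pipeline fill: first packet needs 2·t_tx to clear all hops; remaining 133 packets each add one t_tx.
Total = (2+134-1)·t_tx + 2·t_prop = 135·1.48842 + 2·0.0585366 = 201.1 μs.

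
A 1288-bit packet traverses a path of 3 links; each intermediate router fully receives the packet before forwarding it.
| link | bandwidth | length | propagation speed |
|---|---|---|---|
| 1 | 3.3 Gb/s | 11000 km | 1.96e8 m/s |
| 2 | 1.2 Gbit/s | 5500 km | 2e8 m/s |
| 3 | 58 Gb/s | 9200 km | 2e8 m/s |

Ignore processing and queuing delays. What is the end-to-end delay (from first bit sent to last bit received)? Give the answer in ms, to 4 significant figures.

Transmission delays (L/R per hop): 0.000390303, 0.00107333, 2.22069e-05 ms; sum = 0.00148584 ms.
Propagation delays (d/s per hop): 56.1224, 27.5, 46 ms; sum = 129.622 ms.
End-to-end = 129.6 ms.

129.6 ms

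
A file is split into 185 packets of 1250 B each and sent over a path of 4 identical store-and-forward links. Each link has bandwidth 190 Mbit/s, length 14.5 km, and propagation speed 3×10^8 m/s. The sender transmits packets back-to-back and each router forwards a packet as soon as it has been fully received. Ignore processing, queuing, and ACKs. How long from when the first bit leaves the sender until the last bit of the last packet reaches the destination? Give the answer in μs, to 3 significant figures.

Per-hop transmission t_tx = L/R = 10000/190000000 = 52.6316 μs.
Per-hop propagation t_prop = 14500/300000000 = 48.3333 μs.
Pipeline fill: first packet needs 4·t_tx to clear all hops; remaining 184 packets each add one t_tx.
Total = (4+185-1)·t_tx + 4·t_prop = 188·52.6316 + 4·48.3333 = 10100 μs.

10100 μs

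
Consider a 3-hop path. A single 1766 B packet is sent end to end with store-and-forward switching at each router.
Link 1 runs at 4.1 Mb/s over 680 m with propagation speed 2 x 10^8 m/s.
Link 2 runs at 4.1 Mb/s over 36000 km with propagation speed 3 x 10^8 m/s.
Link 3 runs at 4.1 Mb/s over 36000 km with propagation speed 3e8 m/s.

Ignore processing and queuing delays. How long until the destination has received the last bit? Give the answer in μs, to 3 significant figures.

L = 1766 × 8 = 14128 bits.
Transmission delay per hop = L/R = 14128/4.1e+06 = 3445.85 μs; 3 hops → 10337.6 μs.
Propagation delays (d/s per hop): 3.4, 120000, 120000 μs; sum = 240003 μs.
End-to-end = 250000 μs.

250000 μs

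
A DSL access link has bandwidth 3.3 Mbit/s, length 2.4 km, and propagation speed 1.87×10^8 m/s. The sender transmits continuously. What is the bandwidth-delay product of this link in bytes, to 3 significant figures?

5.29 bytes

Propagation delay = 2400 / 187000000 = 1.28342e-05 s.
BDP = R × t_prop = 3300000 × 1.28342e-05 = 42.3529 bits.
In bytes: 42.3529/8 = 5.29 bytes.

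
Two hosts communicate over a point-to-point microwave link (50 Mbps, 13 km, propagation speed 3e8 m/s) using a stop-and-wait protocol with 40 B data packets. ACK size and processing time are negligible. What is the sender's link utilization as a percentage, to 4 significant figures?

t_tx = L/R = 320/50000000 = 6.4e-06 s.
t_prop = 13000/300000000 = 4.33333e-05 s; RTT = 8.66667e-05 s.
Cycle = t_tx + RTT = 9.30667e-05 s.
Utilization = t_tx / cycle = 6.4e-06/9.30667e-05 = 6.877 %.

6.877 %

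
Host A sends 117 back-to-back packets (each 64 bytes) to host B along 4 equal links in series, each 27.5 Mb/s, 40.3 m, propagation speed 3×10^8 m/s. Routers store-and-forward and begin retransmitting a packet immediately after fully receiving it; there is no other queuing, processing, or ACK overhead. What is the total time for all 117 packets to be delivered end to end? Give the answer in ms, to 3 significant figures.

Per-hop transmission t_tx = L/R = 512/27500000 = 0.0186182 ms.
Per-hop propagation t_prop = 40.3/300000000 = 0.000134333 ms.
Pipeline fill: first packet needs 4·t_tx to clear all hops; remaining 116 packets each add one t_tx.
Total = (4+117-1)·t_tx + 4·t_prop = 120·0.0186182 + 4·0.000134333 = 2.23 ms.

2.23 ms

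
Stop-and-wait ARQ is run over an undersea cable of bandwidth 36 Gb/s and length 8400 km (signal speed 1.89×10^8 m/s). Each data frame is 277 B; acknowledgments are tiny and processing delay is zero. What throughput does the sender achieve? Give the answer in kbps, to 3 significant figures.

24.9 kbps

t_tx = L/R = 2216/36000000000 = 6.15556e-08 s.
t_prop = 8400000/189000000 = 0.0444444 s; RTT = 0.0888889 s.
Cycle = t_tx + RTT = 0.088889 s.
Throughput = L / cycle = 2216 / 0.088889 = 24.9 kbps.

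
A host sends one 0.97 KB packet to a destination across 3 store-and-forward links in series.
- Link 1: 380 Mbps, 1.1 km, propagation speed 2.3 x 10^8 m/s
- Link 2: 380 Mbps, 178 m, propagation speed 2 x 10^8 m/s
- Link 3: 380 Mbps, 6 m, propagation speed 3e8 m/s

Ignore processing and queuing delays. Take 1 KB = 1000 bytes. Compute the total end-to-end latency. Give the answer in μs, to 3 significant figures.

L = 7760 bits.
Transmission delay per hop = L/R = 7760/380000000 = 20.4211 μs; 3 hops → 61.2632 μs.
Propagation delays (d/s per hop): 4.78261, 0.89, 0.02 μs; sum = 5.69261 μs.
End-to-end = 67.0 μs.

67.0 μs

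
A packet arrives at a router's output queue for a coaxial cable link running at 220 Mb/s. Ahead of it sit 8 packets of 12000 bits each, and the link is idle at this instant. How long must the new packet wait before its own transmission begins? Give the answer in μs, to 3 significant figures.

Each queued packet: L/R = 12000/220000000 = 54.5455 μs.
8 queued → 436.364 μs.
Queuing delay = 436 μs.

436 μs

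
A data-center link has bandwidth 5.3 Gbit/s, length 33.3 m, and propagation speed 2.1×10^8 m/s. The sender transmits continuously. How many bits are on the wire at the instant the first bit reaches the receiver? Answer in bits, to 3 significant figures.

840 bits

Propagation delay = 33.3 / 210000000 = 1.58571e-07 s.
BDP = R × t_prop = 5300000000 × 1.58571e-07 = 840.429 bits.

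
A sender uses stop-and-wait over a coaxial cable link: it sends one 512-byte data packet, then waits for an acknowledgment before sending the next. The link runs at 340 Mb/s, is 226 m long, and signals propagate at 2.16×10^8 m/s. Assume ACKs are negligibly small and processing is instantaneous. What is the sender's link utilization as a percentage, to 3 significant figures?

t_tx = L/R = 4096/340000000 = 1.20471e-05 s.
t_prop = 226/216000000 = 1.0463e-06 s; RTT = 2.09259e-06 s.
Cycle = t_tx + RTT = 1.41397e-05 s.
Utilization = t_tx / cycle = 1.20471e-05/1.41397e-05 = 85.2 %.

85.2 %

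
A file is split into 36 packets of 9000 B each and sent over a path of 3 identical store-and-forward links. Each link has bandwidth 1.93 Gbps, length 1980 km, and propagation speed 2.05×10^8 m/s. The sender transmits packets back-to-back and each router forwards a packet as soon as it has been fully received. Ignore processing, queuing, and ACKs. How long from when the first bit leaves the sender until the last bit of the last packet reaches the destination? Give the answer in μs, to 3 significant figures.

Per-hop transmission t_tx = L/R = 72000/1930000000 = 37.3057 μs.
Per-hop propagation t_prop = 1980000/2.05e+08 = 9658.54 μs.
Pipeline fill: first packet needs 3·t_tx to clear all hops; remaining 35 packets each add one t_tx.
Total = (3+36-1)·t_tx + 3·t_prop = 38·37.3057 + 3·9658.54 = 30400 μs.

30400 μs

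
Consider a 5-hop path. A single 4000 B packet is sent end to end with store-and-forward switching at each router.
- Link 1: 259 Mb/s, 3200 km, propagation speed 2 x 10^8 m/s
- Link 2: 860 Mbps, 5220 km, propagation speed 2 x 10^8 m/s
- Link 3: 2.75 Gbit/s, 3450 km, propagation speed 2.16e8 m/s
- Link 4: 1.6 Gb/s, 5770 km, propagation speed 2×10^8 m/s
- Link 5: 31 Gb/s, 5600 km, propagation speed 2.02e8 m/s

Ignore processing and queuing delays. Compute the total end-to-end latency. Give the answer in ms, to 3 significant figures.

115 ms

L = 4000 × 8 = 32000 bits.
Transmission delays (L/R per hop): 0.123552, 0.0372093, 0.0116364, 0.02, 0.00103226 ms; sum = 0.19343 ms.
Propagation delays (d/s per hop): 16, 26.1, 15.9722, 28.85, 27.7228 ms; sum = 114.645 ms.
End-to-end = 115 ms.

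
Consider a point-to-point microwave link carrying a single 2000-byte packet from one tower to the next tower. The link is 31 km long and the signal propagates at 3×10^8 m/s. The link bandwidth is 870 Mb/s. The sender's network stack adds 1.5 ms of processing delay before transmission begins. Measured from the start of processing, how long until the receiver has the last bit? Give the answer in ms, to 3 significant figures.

L = 2000 × 8 = 16000 bits.
Transmission delay = L/R = 16000 / 870000000 = 0.0183908 ms.
Propagation delay = d/s = 31000 m / 300000000 m/s = 0.103333 ms.
Plus processing delay 1.5 ms = 1.5 ms.
Total = 1.62 ms.

1.62 ms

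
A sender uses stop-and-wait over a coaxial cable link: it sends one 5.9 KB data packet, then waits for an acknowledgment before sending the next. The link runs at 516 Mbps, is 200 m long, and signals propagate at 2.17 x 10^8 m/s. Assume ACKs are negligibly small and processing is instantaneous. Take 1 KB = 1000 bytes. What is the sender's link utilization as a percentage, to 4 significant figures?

98.02 %

t_tx = L/R = 47200/516000000 = 9.14729e-05 s.
t_prop = 200/217000000 = 9.21659e-07 s; RTT = 1.84332e-06 s.
Cycle = t_tx + RTT = 9.33162e-05 s.
Utilization = t_tx / cycle = 9.14729e-05/9.33162e-05 = 98.02 %.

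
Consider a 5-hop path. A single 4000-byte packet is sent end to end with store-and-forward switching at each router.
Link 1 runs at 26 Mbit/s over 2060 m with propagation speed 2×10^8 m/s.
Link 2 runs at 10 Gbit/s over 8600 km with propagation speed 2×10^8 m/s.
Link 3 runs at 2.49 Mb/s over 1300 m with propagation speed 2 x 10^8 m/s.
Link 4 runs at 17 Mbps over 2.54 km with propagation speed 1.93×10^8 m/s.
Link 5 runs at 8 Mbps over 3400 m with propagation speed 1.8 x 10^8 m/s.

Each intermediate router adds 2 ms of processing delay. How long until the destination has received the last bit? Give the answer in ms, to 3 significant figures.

71.0 ms

L = 4000 × 8 = 32000 bits.
Transmission delays (L/R per hop): 1.23077, 0.0032, 12.8514, 1.88235, 4 ms; sum = 19.9677 ms.
Propagation delays (d/s per hop): 0.0103, 43, 0.0065, 0.0131606, 0.0188889 ms; sum = 43.0488 ms.
Processing at 4 router(s): 4 × 2 ms = 8 ms.
End-to-end = 71.0 ms.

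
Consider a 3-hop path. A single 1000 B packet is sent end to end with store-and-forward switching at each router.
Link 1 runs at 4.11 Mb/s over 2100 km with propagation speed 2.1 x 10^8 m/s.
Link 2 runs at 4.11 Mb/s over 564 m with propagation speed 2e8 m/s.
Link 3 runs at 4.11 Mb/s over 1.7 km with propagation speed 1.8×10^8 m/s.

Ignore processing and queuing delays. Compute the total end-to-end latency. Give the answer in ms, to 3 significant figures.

L = 1000 × 8 = 8000 bits.
Transmission delay per hop = L/R = 8000/4.11e+06 = 1.94647 ms; 3 hops → 5.83942 ms.
Propagation delays (d/s per hop): 10, 0.00282, 0.00944444 ms; sum = 10.0123 ms.
End-to-end = 15.9 ms.

15.9 ms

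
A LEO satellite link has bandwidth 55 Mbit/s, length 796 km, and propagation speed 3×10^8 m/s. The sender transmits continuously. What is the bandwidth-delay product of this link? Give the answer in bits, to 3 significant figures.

146000 bits

Propagation delay = 796000 / 300000000 = 0.00265333 s.
BDP = R × t_prop = 55000000 × 0.00265333 = 145933 bits.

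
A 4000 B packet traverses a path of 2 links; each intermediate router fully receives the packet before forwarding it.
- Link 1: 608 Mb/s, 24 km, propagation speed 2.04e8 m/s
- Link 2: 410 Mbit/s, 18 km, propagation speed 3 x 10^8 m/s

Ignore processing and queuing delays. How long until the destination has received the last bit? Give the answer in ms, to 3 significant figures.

L = 4000 × 8 = 32000 bits.
Transmission delays (L/R per hop): 0.0526316, 0.0780488 ms; sum = 0.13068 ms.
Propagation delays (d/s per hop): 0.117647, 0.06 ms; sum = 0.177647 ms.
End-to-end = 0.308 ms.

0.308 ms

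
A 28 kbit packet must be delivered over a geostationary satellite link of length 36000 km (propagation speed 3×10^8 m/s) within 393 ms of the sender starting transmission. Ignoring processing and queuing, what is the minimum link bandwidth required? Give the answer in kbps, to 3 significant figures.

103 kbps

Propagation delay = 36000000 / 300000000 = 120 ms.
Transmission budget = 393 − 120 = 273 ms.
R ≥ L / t_tx = 28000 bits / 0.273 s = 103 kbps.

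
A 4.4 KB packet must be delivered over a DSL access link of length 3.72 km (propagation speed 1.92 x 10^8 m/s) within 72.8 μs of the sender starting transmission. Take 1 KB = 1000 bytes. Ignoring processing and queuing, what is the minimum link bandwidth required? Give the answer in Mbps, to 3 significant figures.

659 Mbps

L = 35200 bits.
Propagation delay = 3720 / 192000000 = 19.375 μs.
Transmission budget = 72.8 − 19.375 = 53.425 μs.
R ≥ L / t_tx = 35200 bits / 5.3425e-05 s = 659 Mbps.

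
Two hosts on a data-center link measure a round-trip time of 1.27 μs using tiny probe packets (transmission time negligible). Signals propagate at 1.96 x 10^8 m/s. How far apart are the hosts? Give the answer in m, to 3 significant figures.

One-way propagation = RTT/2 = 0.635 μs.
d = s × t = 196000000 × 6.35e-07 = 124 m.

124 m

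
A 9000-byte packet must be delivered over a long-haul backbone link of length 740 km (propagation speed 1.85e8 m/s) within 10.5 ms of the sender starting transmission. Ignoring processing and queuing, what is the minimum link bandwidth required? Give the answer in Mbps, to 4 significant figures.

L = 72000 bits.
Propagation delay = 740000 / 185000000 = 4 ms.
Transmission budget = 10.5 − 4 = 6.5 ms.
R ≥ L / t_tx = 72000 bits / 0.0065 s = 11.08 Mbps.

11.08 Mbps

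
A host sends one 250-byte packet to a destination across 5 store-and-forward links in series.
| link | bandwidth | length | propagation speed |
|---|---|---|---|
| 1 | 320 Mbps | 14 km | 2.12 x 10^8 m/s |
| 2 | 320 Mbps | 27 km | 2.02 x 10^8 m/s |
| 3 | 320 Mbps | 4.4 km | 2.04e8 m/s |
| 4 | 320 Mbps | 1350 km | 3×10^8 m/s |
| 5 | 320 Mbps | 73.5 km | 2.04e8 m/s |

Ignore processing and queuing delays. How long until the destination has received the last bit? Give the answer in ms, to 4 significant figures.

L = 250 × 8 = 2000 bits.
Transmission delay per hop = L/R = 2000/320000000 = 0.00625 ms; 5 hops → 0.03125 ms.
Propagation delays (d/s per hop): 0.0660377, 0.133663, 0.0215686, 4.5, 0.360294 ms; sum = 5.08156 ms.
End-to-end = 5.113 ms.

5.113 ms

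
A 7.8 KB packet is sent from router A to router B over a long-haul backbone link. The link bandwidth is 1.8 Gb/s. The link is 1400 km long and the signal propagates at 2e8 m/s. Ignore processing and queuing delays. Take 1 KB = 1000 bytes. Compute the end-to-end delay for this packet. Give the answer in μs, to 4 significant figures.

L = 62400 bits.
Transmission delay = L/R = 62400 / 1800000000 = 34.6667 μs.
Propagation delay = d/s = 1400000 m / 200000000 m/s = 7000 μs.
Total = 7035 μs.

7035 μs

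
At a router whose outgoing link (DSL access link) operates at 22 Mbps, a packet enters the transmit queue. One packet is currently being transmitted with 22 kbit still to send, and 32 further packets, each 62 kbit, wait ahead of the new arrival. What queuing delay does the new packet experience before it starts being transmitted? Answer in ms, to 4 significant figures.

Each queued packet: L/R = 62000/22000000 = 2.81818 ms.
32 queued → 90.1818 ms.
Plus remaining 22000 bits of current packet: 1 ms.
Queuing delay = 91.18 ms.

91.18 ms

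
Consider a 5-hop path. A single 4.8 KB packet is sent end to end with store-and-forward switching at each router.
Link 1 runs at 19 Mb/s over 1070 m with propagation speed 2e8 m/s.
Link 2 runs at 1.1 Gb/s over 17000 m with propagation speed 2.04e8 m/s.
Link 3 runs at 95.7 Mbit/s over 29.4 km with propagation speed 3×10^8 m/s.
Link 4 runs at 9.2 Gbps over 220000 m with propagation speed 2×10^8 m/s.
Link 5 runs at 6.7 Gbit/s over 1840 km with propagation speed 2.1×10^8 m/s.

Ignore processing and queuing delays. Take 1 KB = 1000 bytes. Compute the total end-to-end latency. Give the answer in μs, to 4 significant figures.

L = 38400 bits.
Transmission delays (L/R per hop): 2021.05, 34.9091, 401.254, 4.17391, 5.73134 μs; sum = 2467.12 μs.
Propagation delays (d/s per hop): 5.35, 83.3333, 98, 1100, 8761.9 μs; sum = 10048.6 μs.
End-to-end = 12520 μs.

12520 μs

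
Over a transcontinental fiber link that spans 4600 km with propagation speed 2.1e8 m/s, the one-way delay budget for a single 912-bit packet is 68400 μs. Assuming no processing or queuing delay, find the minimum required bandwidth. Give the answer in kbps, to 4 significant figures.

19.61 kbps

Propagation delay = 4600000 / 210000000 = 21904.8 μs.
Transmission budget = 68400 − 21904.8 = 46495.2 μs.
R ≥ L / t_tx = 912 bits / 0.0464952 s = 19.61 kbps.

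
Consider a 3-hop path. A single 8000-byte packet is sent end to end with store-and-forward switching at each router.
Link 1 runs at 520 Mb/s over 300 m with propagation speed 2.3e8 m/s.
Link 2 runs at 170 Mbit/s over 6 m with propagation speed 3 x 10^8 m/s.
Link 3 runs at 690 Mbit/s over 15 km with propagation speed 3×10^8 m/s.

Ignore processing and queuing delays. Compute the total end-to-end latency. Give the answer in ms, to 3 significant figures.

L = 8000 × 8 = 64000 bits.
Transmission delays (L/R per hop): 0.123077, 0.376471, 0.0927536 ms; sum = 0.592301 ms.
Propagation delays (d/s per hop): 0.00130435, 2e-05, 0.05 ms; sum = 0.0513243 ms.
End-to-end = 0.644 ms.

0.644 ms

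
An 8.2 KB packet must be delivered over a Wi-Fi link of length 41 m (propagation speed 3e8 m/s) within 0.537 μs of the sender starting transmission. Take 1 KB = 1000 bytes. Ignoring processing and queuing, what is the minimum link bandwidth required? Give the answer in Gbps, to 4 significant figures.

163.9 Gbps

L = 65600 bits.
Propagation delay = 41 / 300000000 = 0.136667 μs.
Transmission budget = 0.537 − 0.136667 = 0.400333 μs.
R ≥ L / t_tx = 65600 bits / 4.00333e-07 s = 163.9 Gbps.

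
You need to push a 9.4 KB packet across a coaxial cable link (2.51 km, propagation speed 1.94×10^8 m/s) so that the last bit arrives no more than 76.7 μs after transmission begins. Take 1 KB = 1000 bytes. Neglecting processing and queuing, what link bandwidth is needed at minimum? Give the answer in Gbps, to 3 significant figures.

L = 75200 bits.
Propagation delay = 2510 / 194000000 = 12.9381 μs.
Transmission budget = 76.7 − 12.9381 = 63.7619 μs.
R ≥ L / t_tx = 75200 bits / 6.37619e-05 s = 1.18 Gbps.

1.18 Gbps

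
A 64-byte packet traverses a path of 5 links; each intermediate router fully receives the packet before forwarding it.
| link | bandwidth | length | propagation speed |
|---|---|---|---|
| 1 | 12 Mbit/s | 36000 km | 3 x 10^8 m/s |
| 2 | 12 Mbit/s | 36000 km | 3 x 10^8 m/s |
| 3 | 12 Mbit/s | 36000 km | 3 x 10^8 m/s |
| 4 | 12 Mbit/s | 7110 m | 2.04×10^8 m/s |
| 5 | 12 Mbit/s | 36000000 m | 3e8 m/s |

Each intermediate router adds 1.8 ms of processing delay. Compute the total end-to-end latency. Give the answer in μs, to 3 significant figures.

487000 μs

L = 64 × 8 = 512 bits.
Transmission delay per hop = L/R = 512/12000000 = 42.6667 μs; 5 hops → 213.333 μs.
Propagation delays (d/s per hop): 120000, 120000, 120000, 34.8529, 120000 μs; sum = 480035 μs.
Processing at 4 router(s): 4 × 1.8 ms = 7200 μs.
End-to-end = 487000 μs.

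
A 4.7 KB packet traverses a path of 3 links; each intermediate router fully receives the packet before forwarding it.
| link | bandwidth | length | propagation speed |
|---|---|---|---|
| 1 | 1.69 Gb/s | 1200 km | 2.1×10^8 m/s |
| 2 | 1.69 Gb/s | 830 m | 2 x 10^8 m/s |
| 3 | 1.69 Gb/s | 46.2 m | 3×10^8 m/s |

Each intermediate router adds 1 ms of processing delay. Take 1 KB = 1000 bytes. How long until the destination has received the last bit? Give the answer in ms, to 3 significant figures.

L = 37600 bits.
Transmission delay per hop = L/R = 37600/1690000000 = 0.0222485 ms; 3 hops → 0.0667456 ms.
Propagation delays (d/s per hop): 5.71429, 0.00415, 0.000154 ms; sum = 5.71859 ms.
Processing at 2 router(s): 2 × 1 ms = 2 ms.
End-to-end = 7.79 ms.

7.79 ms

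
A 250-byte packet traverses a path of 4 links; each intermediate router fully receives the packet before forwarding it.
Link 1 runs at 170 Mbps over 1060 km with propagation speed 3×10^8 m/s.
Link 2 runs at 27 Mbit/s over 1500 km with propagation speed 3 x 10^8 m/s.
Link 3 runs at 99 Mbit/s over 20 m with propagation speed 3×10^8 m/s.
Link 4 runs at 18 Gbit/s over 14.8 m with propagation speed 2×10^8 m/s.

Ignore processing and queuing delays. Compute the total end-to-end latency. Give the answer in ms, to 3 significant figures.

L = 250 × 8 = 2000 bits.
Transmission delays (L/R per hop): 0.0117647, 0.0740741, 0.020202, 0.000111111 ms; sum = 0.106152 ms.
Propagation delays (d/s per hop): 3.53333, 5, 6.66667e-05, 7.4e-05 ms; sum = 8.53347 ms.
End-to-end = 8.64 ms.

8.64 ms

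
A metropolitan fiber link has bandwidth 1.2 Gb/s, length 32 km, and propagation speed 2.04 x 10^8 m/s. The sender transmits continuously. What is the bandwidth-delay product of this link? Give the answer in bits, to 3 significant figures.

188000 bits

Propagation delay = 32000 / 204000000 = 0.000156863 s.
BDP = R × t_prop = 1200000000 × 0.000156863 = 188235 bits.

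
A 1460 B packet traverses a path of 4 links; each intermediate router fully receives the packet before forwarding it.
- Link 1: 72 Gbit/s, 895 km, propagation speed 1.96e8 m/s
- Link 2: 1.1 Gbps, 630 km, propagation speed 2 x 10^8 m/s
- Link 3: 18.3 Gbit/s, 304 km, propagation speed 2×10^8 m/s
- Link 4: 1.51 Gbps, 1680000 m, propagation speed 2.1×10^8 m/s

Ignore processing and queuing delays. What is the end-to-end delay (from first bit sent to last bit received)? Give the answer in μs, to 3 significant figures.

17300 μs

L = 1460 × 8 = 11680 bits.
Transmission delays (L/R per hop): 0.162222, 10.6182, 0.638251, 7.7351 μs; sum = 19.1538 μs.
Propagation delays (d/s per hop): 4566.33, 3150, 1520, 8000 μs; sum = 17236.3 μs.
End-to-end = 17300 μs.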